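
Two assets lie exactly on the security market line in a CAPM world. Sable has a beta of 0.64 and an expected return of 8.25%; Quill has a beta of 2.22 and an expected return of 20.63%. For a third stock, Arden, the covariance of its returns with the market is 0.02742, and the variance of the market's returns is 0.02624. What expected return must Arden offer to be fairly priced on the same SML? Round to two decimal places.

MRP = (20.63% − 8.25%) / (2.22 − 0.64) = 7.8354%
R_f = 8.25% − 0.64 × 7.8354% = 3.2353%
β_Arden = Cov / Var(R_m) = 0.02742 / 0.02624 = 1.0450
E(R_Arden) = R_f + β × MRP = 3.2353% + 1.0450 × 7.8354% = 11.42%

11.42%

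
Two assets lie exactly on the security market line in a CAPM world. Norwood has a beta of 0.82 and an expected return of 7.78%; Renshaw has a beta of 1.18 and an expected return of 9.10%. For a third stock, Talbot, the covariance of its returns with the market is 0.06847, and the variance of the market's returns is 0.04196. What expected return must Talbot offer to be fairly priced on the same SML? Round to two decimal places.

10.76%

MRP = (9.10% − 7.78%) / (1.18 − 0.82) = 3.6667%
R_f = 7.78% − 0.82 × 3.6667% = 4.7733%
β_Talbot = Cov / Var(R_m) = 0.06847 / 0.04196 = 1.6318
E(R_Talbot) = R_f + β × MRP = 4.7733% + 1.6318 × 3.6667% = 10.76%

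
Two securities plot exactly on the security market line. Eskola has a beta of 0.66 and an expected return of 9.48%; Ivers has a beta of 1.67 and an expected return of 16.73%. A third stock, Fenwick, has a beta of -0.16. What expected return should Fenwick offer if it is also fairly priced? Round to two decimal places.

3.59%

MRP (SML slope) = (16.73% − 9.48%) / (1.67 − 0.66) = 7.25% / 1.01 = 7.1782%
R_f (intercept) = 9.48% − 0.66 × 7.1782% = 4.7424%
E(R_Fenwick) = R_f + β × MRP = 4.7424% + -0.16 × 7.1782% = 3.59%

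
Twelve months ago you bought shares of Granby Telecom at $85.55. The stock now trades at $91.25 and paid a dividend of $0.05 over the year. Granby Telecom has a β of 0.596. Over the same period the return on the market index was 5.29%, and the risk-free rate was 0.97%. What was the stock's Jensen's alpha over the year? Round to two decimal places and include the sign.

+3.18%

Realised HPR = (P1 + D1 − P0) / P0 = (91.25 + 0.05 − 85.55) / 85.55 = 5.75 / 85.55 = 6.7212%
MRP = 5.29% − 0.97% = 4.32%
CAPM required = R_f + β·MRP = 0.97% + 0.596 × 4.32% = 3.54472%
α = realised − required = 6.7212% − 3.54472% = +3.18%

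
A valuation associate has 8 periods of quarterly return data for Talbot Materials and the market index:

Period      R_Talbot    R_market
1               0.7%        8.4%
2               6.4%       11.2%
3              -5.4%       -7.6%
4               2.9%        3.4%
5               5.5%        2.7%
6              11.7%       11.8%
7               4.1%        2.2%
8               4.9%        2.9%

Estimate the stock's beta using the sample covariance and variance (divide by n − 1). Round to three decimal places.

Mean R_i = (0.7 + 6.4 − 5.4 + 2.9 + 5.5 + 11.7 + 4.1 + 4.9) / 8 = 3.8500%
Mean R_m = (8.4 + 11.2 − 7.6 + 3.4 + 2.7 + 11.8 + 2.2 + 2.9) / 8 = 4.3750%
Σ(R_i − R̄_i)(R_m − R̄_m) = 169.8500  ⇒  Cov = 169.8500 / 7 = 24.2643
Σ(R_m − R̄_m)² = 271.9750  ⇒  Var(R_m) = 271.9750 / 7 = 38.8536
β = Cov / Var(R_m) = 24.2643 / 38.8536 = 0.6245

0.625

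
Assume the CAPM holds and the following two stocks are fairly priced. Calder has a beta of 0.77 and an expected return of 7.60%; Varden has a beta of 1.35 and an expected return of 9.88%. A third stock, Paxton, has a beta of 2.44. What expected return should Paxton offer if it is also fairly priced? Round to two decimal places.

14.16%

MRP (SML slope) = (9.88% − 7.60%) / (1.35 − 0.77) = 2.28% / 0.58 = 3.9310%
R_f (intercept) = 7.60% − 0.77 × 3.9310% = 4.5731%
E(R_Paxton) = R_f + β × MRP = 4.5731% + 2.44 × 3.9310% = 14.16%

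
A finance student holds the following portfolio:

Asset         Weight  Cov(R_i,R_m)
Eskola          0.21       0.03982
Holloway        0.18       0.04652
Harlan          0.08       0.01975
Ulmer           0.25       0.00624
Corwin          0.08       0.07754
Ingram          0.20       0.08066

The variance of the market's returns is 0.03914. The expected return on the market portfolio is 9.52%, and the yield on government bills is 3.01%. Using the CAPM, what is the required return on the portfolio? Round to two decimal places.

β_Eskola = 0.03982 / 0.03914 = 1.0174
β_Holloway = 0.04652 / 0.03914 = 1.1886
β_Harlan = 0.01975 / 0.03914 = 0.5046
β_Ulmer = 0.00624 / 0.03914 = 0.1594
β_Corwin = 0.07754 / 0.03914 = 1.9811
β_Ingram = 0.08066 / 0.03914 = 2.0608
β_P = Σ w_i β_i = 0.21×1.0174 + 0.18×1.1886 + 0.08×0.5046 + 0.25×0.1594 + 0.08×1.9811 + 0.20×2.0608 = 1.0785
MRP = 9.52% − 3.01% = 6.51%
E(R_P) = R_f + β_P × MRP = 3.01% + 1.0785 × 6.51% = 10.03%

10.03%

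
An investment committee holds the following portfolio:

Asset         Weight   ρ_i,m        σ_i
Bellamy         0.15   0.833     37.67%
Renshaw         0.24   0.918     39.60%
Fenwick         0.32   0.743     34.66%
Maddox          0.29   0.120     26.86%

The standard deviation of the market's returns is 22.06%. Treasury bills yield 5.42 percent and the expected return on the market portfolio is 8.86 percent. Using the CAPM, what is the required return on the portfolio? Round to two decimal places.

8.95%

β_Bellamy = 0.833 × 37.67% / 22.06% = 1.4224
β_Renshaw = 0.918 × 39.60% / 22.06% = 1.6479
β_Fenwick = 0.743 × 34.66% / 22.06% = 1.1674
β_Maddox = 0.120 × 26.86% / 22.06% = 0.1461
β_P = Σ w_i β_i = 0.15×1.4224 + 0.24×1.6479 + 0.32×1.1674 + 0.29×0.1461 = 1.0248
MRP = 8.86% − 5.42% = 3.44%
E(R_P) = R_f + β_P × MRP = 5.42% + 1.0248 × 3.44% = 8.95%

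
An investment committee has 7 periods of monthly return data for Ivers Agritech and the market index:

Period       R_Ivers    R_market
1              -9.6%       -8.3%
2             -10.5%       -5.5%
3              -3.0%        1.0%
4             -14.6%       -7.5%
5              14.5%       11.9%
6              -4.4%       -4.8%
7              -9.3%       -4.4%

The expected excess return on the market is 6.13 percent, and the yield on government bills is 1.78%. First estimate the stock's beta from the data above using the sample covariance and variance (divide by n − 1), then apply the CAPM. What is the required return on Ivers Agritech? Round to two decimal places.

9.76%

Mean R_i = (-9.6 − 10.5 − 3.0 − 14.6 + 14.5 − 4.4 − 9.3) / 7 = -5.2714%
Mean R_m = (-8.3 − 5.5 + 1.0 − 7.5 + 11.9 − 4.8 − 4.4) / 7 = -2.5143%
Σ(R_i − R̄_i)(R_m − R̄_m) = 385.7429  ⇒  Cov = 385.7429 / 6 = 64.2905
Σ(R_m − R̄_m)² = 296.1486  ⇒  Var(R_m) = 296.1486 / 6 = 49.3581
β = Cov / Var(R_m) = 64.2905 / 49.3581 = 1.3025
E(R) = R_f + β × MRP = 1.78% + 1.3025 × 6.13% = 9.76%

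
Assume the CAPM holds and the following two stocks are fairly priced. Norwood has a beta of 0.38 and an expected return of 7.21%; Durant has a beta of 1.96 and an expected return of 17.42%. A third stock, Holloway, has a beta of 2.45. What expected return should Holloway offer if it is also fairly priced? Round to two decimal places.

MRP (SML slope) = (17.42% − 7.21%) / (1.96 − 0.38) = 10.21% / 1.58 = 6.4620%
R_f (intercept) = 7.21% − 0.38 × 6.4620% = 4.7544%
E(R_Holloway) = R_f + β × MRP = 4.7544% + 2.45 × 6.4620% = 20.59%

20.59%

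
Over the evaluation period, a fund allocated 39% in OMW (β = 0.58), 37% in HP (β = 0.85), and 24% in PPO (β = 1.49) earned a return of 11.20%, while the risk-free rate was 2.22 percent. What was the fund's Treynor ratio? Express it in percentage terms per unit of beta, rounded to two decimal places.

10.00%

β_P = 0.39×0.58 + 0.37×0.85 + 0.24×1.49 = 0.8983
Treynor = (R_P − R_f) / β_P = (11.20% − 2.22%) / 0.8983 = 8.98% / 0.8983 = 10.00%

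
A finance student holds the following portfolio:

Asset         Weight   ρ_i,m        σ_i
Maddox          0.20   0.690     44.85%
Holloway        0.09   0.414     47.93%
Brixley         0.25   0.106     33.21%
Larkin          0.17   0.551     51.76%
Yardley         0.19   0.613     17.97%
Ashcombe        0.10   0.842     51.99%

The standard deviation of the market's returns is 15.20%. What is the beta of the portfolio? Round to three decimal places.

β_Maddox = 0.690 × 44.85% / 15.20% = 2.0360
β_Holloway = 0.414 × 47.93% / 15.20% = 1.3055
β_Brixley = 0.106 × 33.21% / 15.20% = 0.2316
β_Larkin = 0.551 × 51.76% / 15.20% = 1.8763
β_Yardley = 0.613 × 17.97% / 15.20% = 0.7247
β_Ashcombe = 0.842 × 51.99% / 15.20% = 2.8800
β_P = Σ w_i β_i = 0.20×2.0360 + 0.09×1.3055 + 0.25×0.2316 + 0.17×1.8763 + 0.19×0.7247 + 0.10×2.8800 = 1.3273

1.327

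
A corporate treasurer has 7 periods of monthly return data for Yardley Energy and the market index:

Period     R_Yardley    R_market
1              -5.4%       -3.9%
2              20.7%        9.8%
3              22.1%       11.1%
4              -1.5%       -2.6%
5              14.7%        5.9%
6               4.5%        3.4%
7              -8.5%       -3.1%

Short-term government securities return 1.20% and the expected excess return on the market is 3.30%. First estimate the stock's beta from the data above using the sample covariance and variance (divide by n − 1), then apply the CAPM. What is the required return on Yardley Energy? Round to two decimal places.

Mean R_i = (-5.4 + 20.7 + 22.1 − 1.5 + 14.7 + 4.5 − 8.5) / 7 = 6.6571%
Mean R_m = (-3.9 + 9.8 + 11.1 − 2.6 + 5.9 + 3.4 − 3.1) / 7 = 2.9429%
Σ(R_i − R̄_i)(R_m − R̄_m) = 464.3729  ⇒  Cov = 464.3729 / 6 = 77.3955
Σ(R_m − R̄_m)² = 236.5771  ⇒  Var(R_m) = 236.5771 / 6 = 39.4295
β = Cov / Var(R_m) = 77.3955 / 39.4295 = 1.9629
E(R) = R_f + β × MRP = 1.20% + 1.9629 × 3.30% = 7.68%

7.68%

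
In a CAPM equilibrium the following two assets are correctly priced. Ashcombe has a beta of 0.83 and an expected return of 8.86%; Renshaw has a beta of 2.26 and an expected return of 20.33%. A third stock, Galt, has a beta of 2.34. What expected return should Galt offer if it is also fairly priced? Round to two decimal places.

MRP (SML slope) = (20.33% − 8.86%) / (2.26 − 0.83) = 11.47% / 1.43 = 8.0210%
R_f (intercept) = 8.86% − 0.83 × 8.0210% = 2.2026%
E(R_Galt) = R_f + β × MRP = 2.2026% + 2.34 × 8.0210% = 20.97%

20.97%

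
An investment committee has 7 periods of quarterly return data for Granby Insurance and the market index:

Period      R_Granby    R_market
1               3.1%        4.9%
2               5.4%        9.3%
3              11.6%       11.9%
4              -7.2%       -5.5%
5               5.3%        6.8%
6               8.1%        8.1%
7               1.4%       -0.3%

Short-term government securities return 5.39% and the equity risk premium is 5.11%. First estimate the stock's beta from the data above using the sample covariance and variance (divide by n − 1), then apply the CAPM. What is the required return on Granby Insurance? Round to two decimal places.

10.21%

Mean R_i = (3.1 + 5.4 + 11.6 − 7.2 + 5.3 + 8.1 + 1.4) / 7 = 3.9571%
Mean R_m = (4.9 + 9.3 + 11.9 − 5.5 + 6.8 + 8.1 − 0.3) / 7 = 5.0286%
Σ(R_i − R̄_i)(R_m − R̄_m) = 204.9886  ⇒  Cov = 204.9886 / 6 = 34.1648
Σ(R_m − R̄_m)² = 217.2943  ⇒  Var(R_m) = 217.2943 / 6 = 36.2157
β = Cov / Var(R_m) = 34.1648 / 36.2157 = 0.9434
E(R) = R_f + β × MRP = 5.39% + 0.9434 × 5.11% = 10.21%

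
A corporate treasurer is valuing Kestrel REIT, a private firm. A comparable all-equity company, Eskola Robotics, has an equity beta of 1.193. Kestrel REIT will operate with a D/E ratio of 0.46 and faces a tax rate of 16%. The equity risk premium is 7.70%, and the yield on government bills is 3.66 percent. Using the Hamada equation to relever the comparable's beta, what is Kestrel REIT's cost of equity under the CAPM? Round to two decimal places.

16.40%

β_L = β_U × [1 + (1 − t)(D/E)] = 1.193 × [1 + (1 − 0.16) × 0.46]
    = 1.193 × [1 + 0.84 × 0.46] = 1.193 × 1.3864 = 1.6540
E(R) = R_f + β_L × MRP = 3.66% + 1.6540 × 7.70% = 16.40%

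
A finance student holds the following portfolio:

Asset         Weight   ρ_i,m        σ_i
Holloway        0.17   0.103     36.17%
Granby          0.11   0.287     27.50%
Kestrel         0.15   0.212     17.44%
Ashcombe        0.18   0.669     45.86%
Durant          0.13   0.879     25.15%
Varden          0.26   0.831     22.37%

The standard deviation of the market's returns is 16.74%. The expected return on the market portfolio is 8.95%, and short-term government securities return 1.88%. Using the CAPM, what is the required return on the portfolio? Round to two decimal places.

β_Holloway = 0.103 × 36.17% / 16.74% = 0.2226
β_Granby = 0.287 × 27.50% / 16.74% = 0.4715
β_Kestrel = 0.212 × 17.44% / 16.74% = 0.2209
β_Ashcombe = 0.669 × 45.86% / 16.74% = 1.8328
β_Durant = 0.879 × 25.15% / 16.74% = 1.3206
β_Varden = 0.831 × 22.37% / 16.74% = 1.1105
β_P = Σ w_i β_i = 0.17×0.2226 + 0.11×0.4715 + 0.15×0.2209 + 0.18×1.8328 + 0.13×1.3206 + 0.26×1.1105 = 0.9132
MRP = 8.95% − 1.88% = 7.07%
E(R_P) = R_f + β_P × MRP = 1.88% + 0.9132 × 7.07% = 8.34%

8.34%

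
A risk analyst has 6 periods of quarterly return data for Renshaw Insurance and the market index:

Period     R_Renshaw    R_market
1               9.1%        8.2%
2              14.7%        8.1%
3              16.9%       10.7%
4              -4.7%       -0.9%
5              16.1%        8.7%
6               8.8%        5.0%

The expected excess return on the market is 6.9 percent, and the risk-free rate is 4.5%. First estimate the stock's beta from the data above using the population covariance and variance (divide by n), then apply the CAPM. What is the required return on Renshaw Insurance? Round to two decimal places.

17.42%

Mean R_i = (9.1 + 14.7 + 16.9 − 4.7 + 16.1 + 8.8) / 6 = 10.1500%
Mean R_m = (8.2 + 8.1 + 10.7 − 0.9 + 8.7 + 5.0) / 6 = 6.6333%
Σ(R_i − R̄_i)(R_m − R̄_m) = 158.8500  ⇒  Cov = 158.8500 / 6 = 26.4750
Σ(R_m − R̄_m)² = 84.8333  ⇒  Var(R_m) = 84.8333 / 6 = 14.1389
β = Cov / Var(R_m) = 26.4750 / 14.1389 = 1.8725
E(R) = R_f + β × MRP = 4.5% + 1.8725 × 6.9% = 17.42%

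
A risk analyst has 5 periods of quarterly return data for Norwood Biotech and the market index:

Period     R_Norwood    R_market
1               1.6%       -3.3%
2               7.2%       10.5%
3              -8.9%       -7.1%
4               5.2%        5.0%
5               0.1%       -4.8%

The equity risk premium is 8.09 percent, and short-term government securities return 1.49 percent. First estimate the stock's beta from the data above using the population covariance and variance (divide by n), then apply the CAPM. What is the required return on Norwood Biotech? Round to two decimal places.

Mean R_i = (1.6 + 7.2 − 8.9 + 5.2 + 0.1) / 5 = 1.0400%
Mean R_m = (-3.3 + 10.5 − 7.1 + 5.0 − 4.8) / 5 = 0.0600%
Σ(R_i − R̄_i)(R_m − R̄_m) = 158.7180  ⇒  Cov = 158.7180 / 5 = 31.7436
Σ(R_m − R̄_m)² = 219.5720  ⇒  Var(R_m) = 219.5720 / 5 = 43.9144
β = Cov / Var(R_m) = 31.7436 / 43.9144 = 0.7229
E(R) = R_f + β × MRP = 1.49% + 0.7229 × 8.09% = 7.34%

7.34%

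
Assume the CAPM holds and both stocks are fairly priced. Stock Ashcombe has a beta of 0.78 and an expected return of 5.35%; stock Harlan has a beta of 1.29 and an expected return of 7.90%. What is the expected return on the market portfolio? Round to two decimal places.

Both satisfy E(R) = R_f + β·MRP, so the slope of the SML is
MRP = (7.90% − 5.35%) / (1.29 − 0.78) = 2.55% / 0.51 = 5.0000%
R_f = E(R_Ashcombe) − β_Ashcombe·MRP = 5.35% − 0.78 × 5.0000% = 1.4500%
E(R_m) = R_f + MRP = 1.4500% + 5.0000% = 6.45%

6.45%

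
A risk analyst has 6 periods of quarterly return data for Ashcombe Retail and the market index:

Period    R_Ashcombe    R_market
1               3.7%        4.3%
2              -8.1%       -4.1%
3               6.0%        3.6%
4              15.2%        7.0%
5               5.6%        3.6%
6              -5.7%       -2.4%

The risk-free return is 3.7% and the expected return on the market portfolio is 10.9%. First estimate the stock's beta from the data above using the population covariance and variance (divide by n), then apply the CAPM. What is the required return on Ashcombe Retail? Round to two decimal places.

17.60%

Mean R_i = (3.7 − 8.1 + 6.0 + 15.2 + 5.6 − 5.7) / 6 = 2.7833%
Mean R_m = (4.3 − 4.1 + 3.6 + 7.0 + 3.6 − 2.4) / 6 = 2.0000%
Σ(R_i − R̄_i)(R_m − R̄_m) = 177.5600  ⇒  Cov = 177.5600 / 6 = 29.5933
Σ(R_m − R̄_m)² = 91.9800  ⇒  Var(R_m) = 91.9800 / 6 = 15.3300
β = Cov / Var(R_m) = 29.5933 / 15.3300 = 1.9304
MRP = 10.9% − 3.7% = 7.20%
E(R) = R_f + β × MRP = 3.7% + 1.9304 × 7.2% = 17.60%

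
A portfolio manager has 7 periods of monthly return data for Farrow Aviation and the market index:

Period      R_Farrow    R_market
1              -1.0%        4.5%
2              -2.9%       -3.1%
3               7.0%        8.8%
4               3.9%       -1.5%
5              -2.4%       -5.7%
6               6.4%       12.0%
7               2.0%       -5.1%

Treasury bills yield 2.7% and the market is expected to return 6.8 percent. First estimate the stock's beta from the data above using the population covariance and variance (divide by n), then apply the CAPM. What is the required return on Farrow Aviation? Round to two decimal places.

Mean R_i = (-1.0 − 2.9 + 7.0 + 3.9 − 2.4 + 6.4 + 2.0) / 7 = 1.8571%
Mean R_m = (4.5 − 3.1 + 8.8 − 1.5 − 5.7 + 12.0 − 5.1) / 7 = 1.4143%
Σ(R_i − R̄_i)(R_m − R̄_m) = 122.1343  ⇒  Cov = 122.1343 / 7 = 17.4478
Σ(R_m − R̄_m)² = 298.0486  ⇒  Var(R_m) = 298.0486 / 7 = 42.5784
β = Cov / Var(R_m) = 17.4478 / 42.5784 = 0.4098
MRP = 6.8% − 2.7% = 4.10%
E(R) = R_f + β × MRP = 2.7% + 0.4098 × 4.1% = 4.38%

4.38%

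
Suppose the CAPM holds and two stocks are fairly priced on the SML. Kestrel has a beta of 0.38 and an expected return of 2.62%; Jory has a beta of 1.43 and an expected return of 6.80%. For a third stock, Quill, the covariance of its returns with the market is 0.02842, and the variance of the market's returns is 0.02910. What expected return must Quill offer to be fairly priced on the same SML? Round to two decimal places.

MRP = (6.80% − 2.62%) / (1.43 − 0.38) = 3.9810%
R_f = 2.62% − 0.38 × 3.9810% = 1.1072%
β_Quill = Cov / Var(R_m) = 0.02842 / 0.02910 = 0.9766
E(R_Quill) = R_f + β × MRP = 1.1072% + 0.9766 × 3.9810% = 5.00%

5.00%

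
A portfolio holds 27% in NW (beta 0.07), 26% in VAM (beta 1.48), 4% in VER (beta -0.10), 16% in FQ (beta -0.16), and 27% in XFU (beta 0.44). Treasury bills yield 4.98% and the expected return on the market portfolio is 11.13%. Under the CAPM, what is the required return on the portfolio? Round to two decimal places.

8.01%

β_P = Σ w_i β_i = 0.27×0.07 + 0.26×1.48 + 0.04×-0.10 + 0.16×-0.16 + 0.27×0.44 = 0.4929
MRP = 11.13% − 4.98% = 6.15%
E(R_P) = R_f + β_P × MRP = 4.98% + 0.4929 × 6.15% = 8.01%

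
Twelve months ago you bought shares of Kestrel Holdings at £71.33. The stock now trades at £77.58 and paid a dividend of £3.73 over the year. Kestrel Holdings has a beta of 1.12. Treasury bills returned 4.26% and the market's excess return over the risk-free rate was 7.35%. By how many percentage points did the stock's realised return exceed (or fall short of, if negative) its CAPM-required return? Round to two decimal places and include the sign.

+1.50%

Realised HPR = (P1 + D1 − P0) / P0 = (77.58 + 3.73 − 71.33) / 71.33 = 9.98 / 71.33 = 13.9913%
CAPM required = R_f + β·MRP = 4.26% + 1.12 × 7.35% = 12.4920%
α = realised − required = 13.9913% − 12.4920% = +1.50%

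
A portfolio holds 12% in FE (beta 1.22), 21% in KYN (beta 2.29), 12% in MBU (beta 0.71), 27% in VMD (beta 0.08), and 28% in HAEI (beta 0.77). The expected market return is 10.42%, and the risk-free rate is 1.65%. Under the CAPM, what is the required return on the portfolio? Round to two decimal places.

9.98%

β_P = Σ w_i β_i = 0.12×1.22 + 0.21×2.29 + 0.12×0.71 + 0.27×0.08 + 0.28×0.77 = 0.9497
MRP = 10.42% − 1.65% = 8.77%
E(R_P) = R_f + β_P × MRP = 1.65% + 0.9497 × 8.77% = 9.98%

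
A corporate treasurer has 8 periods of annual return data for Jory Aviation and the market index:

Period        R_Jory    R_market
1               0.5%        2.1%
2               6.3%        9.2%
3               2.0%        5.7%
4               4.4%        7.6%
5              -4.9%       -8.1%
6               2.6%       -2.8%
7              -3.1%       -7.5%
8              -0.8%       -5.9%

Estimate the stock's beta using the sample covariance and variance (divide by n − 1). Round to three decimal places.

Mean R_i = (0.5 + 6.3 + 2.0 + 4.4 − 4.9 + 2.6 − 3.1 − 0.8) / 8 = 0.8750%
Mean R_m = (2.1 + 9.2 + 5.7 + 7.6 − 8.1 − 2.8 − 7.5 − 5.9) / 8 = 0.0375%
Σ(R_i − R̄_i)(R_m − R̄_m) = 163.9675  ⇒  Cov = 163.9675 / 7 = 23.4239
Σ(R_m − R̄_m)² = 343.7988  ⇒  Var(R_m) = 343.7988 / 7 = 49.1141
β = Cov / Var(R_m) = 23.4239 / 49.1141 = 0.4769

0.477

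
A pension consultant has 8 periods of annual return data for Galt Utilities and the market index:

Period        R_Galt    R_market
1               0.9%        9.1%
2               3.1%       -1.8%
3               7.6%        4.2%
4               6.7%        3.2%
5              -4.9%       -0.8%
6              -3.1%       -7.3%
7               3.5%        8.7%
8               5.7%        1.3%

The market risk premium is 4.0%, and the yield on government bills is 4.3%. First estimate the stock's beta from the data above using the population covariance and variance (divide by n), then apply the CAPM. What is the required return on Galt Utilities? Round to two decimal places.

5.82%

Mean R_i = (0.9 + 3.1 + 7.6 + 6.7 − 4.9 − 3.1 + 3.5 + 5.7) / 8 = 2.4375%
Mean R_m = (9.1 − 1.8 + 4.2 + 3.2 − 0.8 − 7.3 + 8.7 + 1.3) / 8 = 2.0750%
Σ(R_i − R̄_i)(R_m − R̄_m) = 79.9175  ⇒  Cov = 79.9175 / 8 = 9.9897
Σ(R_m − R̄_m)² = 210.7950  ⇒  Var(R_m) = 210.7950 / 8 = 26.3494
β = Cov / Var(R_m) = 9.9897 / 26.3494 = 0.3791
E(R) = R_f + β × MRP = 4.3% + 0.3791 × 4.0% = 5.82%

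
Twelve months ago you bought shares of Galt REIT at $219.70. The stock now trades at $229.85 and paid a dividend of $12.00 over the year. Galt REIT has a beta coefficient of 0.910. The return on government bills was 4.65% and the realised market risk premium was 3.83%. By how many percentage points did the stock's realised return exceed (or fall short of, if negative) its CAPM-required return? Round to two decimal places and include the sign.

+1.95%

Realised HPR = (P1 + D1 − P0) / P0 = (229.85 + 12.00 − 219.70) / 219.70 = 22.15 / 219.70 = 10.0819%
CAPM required = R_f + β·MRP = 4.65% + 0.910 × 3.83% = 8.13530%
α = realised − required = 10.0819% − 8.13530% = +1.95%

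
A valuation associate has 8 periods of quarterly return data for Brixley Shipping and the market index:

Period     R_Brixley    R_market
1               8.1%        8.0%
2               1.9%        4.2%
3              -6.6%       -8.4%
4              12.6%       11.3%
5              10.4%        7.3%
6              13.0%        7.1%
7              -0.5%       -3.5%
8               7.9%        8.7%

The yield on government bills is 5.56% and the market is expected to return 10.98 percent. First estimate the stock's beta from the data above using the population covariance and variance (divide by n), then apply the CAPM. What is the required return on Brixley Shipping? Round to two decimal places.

10.73%

Mean R_i = (8.1 + 1.9 − 6.6 + 12.6 + 10.4 + 13.0 − 0.5 + 7.9) / 8 = 5.8500%
Mean R_m = (8.0 + 4.2 − 8.4 + 11.3 + 7.3 + 7.1 − 3.5 + 8.7) / 8 = 4.3375%
Σ(R_i − R̄_i)(R_m − R̄_m) = 306.3050  ⇒  Cov = 306.3050 / 8 = 38.2881
Σ(R_m − R̄_m)² = 321.0188  ⇒  Var(R_m) = 321.0188 / 8 = 40.1274
β = Cov / Var(R_m) = 38.2881 / 40.1274 = 0.9542
MRP = 10.98% − 5.56% = 5.42%
E(R) = R_f + β × MRP = 5.56% + 0.9542 × 5.42% = 10.73%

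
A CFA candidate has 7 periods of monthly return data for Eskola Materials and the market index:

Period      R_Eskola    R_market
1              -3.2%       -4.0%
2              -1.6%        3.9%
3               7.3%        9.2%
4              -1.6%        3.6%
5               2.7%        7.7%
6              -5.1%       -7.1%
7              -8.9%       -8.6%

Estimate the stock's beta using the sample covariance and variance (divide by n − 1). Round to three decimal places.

Mean R_i = (-3.2 − 1.6 + 7.3 − 1.6 + 2.7 − 5.1 − 8.9) / 7 = -1.4857%
Mean R_m = (-4.0 + 3.9 + 9.2 + 3.6 + 7.7 − 7.1 − 8.6) / 7 = 0.6714%
Σ(R_i − R̄_i)(R_m − R̄_m) = 208.4829  ⇒  Cov = 208.4829 / 6 = 34.7472
Σ(R_m − R̄_m)² = 309.3143  ⇒  Var(R_m) = 309.3143 / 6 = 51.5524
β = Cov / Var(R_m) = 34.7472 / 51.5524 = 0.6740

0.674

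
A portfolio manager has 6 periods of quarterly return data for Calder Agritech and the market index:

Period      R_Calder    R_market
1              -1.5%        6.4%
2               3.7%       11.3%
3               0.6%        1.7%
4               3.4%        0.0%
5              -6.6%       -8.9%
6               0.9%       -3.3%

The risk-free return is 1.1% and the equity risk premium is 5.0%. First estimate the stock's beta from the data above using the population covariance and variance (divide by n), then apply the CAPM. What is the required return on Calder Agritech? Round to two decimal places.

2.85%

Mean R_i = (-1.5 + 3.7 + 0.6 + 3.4 − 6.6 + 0.9) / 6 = 0.0833%
Mean R_m = (6.4 + 11.3 + 1.7 + 0.0 − 8.9 − 3.3) / 6 = 1.2000%
Σ(R_i − R̄_i)(R_m − R̄_m) = 88.4000  ⇒  Cov = 88.4000 / 6 = 14.7333
Σ(R_m − R̄_m)² = 253.0000  ⇒  Var(R_m) = 253.0000 / 6 = 42.1667
β = Cov / Var(R_m) = 14.7333 / 42.1667 = 0.3494
E(R) = R_f + β × MRP = 1.1% + 0.3494 × 5.0% = 2.85%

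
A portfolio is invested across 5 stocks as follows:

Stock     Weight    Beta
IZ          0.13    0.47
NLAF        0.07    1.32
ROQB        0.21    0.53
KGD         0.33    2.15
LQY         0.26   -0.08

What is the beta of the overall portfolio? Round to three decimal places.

0.954

β_P = Σ w_i β_i = 0.13×0.47 + 0.07×1.32 + 0.21×0.53 + 0.33×2.15 + 0.26×-0.08 = 0.9535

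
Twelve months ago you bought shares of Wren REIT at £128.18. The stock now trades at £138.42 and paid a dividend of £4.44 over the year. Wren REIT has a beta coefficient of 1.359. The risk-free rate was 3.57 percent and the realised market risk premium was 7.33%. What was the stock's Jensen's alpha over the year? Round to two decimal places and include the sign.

-2.08%

Realised HPR = (P1 + D1 − P0) / P0 = (138.42 + 4.44 − 128.18) / 128.18 = 14.68 / 128.18 = 11.4526%
CAPM required = R_f + β·MRP = 3.57% + 1.359 × 7.33% = 13.53147%
α = realised − required = 11.4526% − 13.53147% = -2.08%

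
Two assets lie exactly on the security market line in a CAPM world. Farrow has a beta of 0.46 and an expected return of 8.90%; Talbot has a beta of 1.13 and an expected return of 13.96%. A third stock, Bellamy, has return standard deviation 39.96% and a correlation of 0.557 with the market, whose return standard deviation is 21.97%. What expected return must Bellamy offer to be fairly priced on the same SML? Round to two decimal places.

MRP = (13.96% − 8.90%) / (1.13 − 0.46) = 7.5522%
R_f = 8.90% − 0.46 × 7.5522% = 5.4260%
β_Bellamy = ρ·σ_i/σ_m = 0.557 × 39.96 / 21.97 = 1.0131
E(R_Bellamy) = R_f + β × MRP = 5.4260% + 1.0131 × 7.5522% = 13.08%

13.08%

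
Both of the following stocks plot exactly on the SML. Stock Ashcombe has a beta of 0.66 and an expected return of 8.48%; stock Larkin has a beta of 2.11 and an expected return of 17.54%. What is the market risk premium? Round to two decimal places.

Both satisfy E(R) = R_f + β·MRP, so the slope of the SML is
MRP = (17.54% − 8.48%) / (2.11 − 0.66) = 9.06% / 1.45 = 6.2483%

6.25%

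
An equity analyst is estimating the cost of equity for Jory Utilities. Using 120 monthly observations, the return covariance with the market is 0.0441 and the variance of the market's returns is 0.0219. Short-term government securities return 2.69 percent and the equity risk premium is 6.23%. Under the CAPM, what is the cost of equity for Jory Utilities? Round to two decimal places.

15.24%

β = Cov(R_i, R_m) / Var(R_m) = 0.0441 / 0.0219 = 2.0137
E(R) = R_f + β × MRP = 2.69% + 2.0137 × 6.23% = 15.24%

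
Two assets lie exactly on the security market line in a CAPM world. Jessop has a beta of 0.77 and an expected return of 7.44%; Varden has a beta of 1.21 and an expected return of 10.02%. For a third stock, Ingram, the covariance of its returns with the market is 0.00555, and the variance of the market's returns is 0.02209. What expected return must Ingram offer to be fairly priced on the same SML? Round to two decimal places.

MRP = (10.02% − 7.44%) / (1.21 − 0.77) = 5.8636%
R_f = 7.44% − 0.77 × 5.8636% = 2.9250%
β_Ingram = Cov / Var(R_m) = 0.00555 / 0.02209 = 0.2512
E(R_Ingram) = R_f + β × MRP = 2.9250% + 0.2512 × 5.8636% = 4.40%

4.40%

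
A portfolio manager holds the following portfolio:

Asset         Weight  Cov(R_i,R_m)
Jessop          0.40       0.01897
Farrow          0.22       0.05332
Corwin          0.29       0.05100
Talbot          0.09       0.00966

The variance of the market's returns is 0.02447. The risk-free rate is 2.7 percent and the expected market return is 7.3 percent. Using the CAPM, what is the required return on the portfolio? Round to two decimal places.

9.28%

β_Jessop = 0.01897 / 0.02447 = 0.7752
β_Farrow = 0.05332 / 0.02447 = 2.1790
β_Corwin = 0.05100 / 0.02447 = 2.0842
β_Talbot = 0.00966 / 0.02447 = 0.3948
β_P = Σ w_i β_i = 0.40×0.7752 + 0.22×2.1790 + 0.29×2.0842 + 0.09×0.3948 = 1.4294
MRP = 7.3% − 2.7% = 4.60%
E(R_P) = R_f + β_P × MRP = 2.7% + 1.4294 × 4.6% = 9.28%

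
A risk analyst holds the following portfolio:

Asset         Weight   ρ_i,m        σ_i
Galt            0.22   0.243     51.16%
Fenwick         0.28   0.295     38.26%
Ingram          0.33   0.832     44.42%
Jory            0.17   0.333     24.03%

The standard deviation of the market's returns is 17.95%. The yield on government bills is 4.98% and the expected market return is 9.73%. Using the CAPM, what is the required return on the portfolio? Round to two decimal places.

10.13%

β_Galt = 0.243 × 51.16% / 17.95% = 0.6926
β_Fenwick = 0.295 × 38.26% / 17.95% = 0.6288
β_Ingram = 0.832 × 44.42% / 17.95% = 2.0589
β_Jory = 0.333 × 24.03% / 17.95% = 0.4458
β_P = Σ w_i β_i = 0.22×0.6926 + 0.28×0.6288 + 0.33×2.0589 + 0.17×0.4458 = 1.0837
MRP = 9.73% − 4.98% = 4.75%
E(R_P) = R_f + β_P × MRP = 4.98% + 1.0837 × 4.75% = 10.13%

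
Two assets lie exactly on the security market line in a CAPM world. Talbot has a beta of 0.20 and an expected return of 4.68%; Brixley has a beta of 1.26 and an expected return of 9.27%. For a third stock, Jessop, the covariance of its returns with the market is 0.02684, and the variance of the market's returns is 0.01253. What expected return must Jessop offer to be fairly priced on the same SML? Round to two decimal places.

MRP = (9.27% − 4.68%) / (1.26 − 0.20) = 4.3302%
R_f = 4.68% − 0.20 × 4.3302% = 3.8140%
β_Jessop = Cov / Var(R_m) = 0.02684 / 0.01253 = 2.1421
E(R_Jessop) = R_f + β × MRP = 3.8140% + 2.1421 × 4.3302% = 13.09%

13.09%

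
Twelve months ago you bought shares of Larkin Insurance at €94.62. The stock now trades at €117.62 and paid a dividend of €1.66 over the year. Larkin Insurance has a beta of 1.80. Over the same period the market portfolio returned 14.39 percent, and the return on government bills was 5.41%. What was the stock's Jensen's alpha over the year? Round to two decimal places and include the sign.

Realised HPR = (P1 + D1 − P0) / P0 = (117.62 + 1.66 − 94.62) / 94.62 = 24.66 / 94.62 = 26.0621%
MRP = 14.39% − 5.41% = 8.98%
CAPM required = R_f + β·MRP = 5.41% + 1.80 × 8.98% = 21.5740%
α = realised − required = 26.0621% − 21.5740% = +4.49%

+4.49%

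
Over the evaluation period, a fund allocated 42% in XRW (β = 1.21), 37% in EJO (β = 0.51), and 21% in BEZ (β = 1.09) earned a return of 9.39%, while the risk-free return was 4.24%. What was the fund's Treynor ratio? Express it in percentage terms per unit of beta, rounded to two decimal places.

β_P = 0.42×1.21 + 0.37×0.51 + 0.21×1.09 = 0.9258
Treynor = (R_P − R_f) / β_P = (9.39% − 4.24%) / 0.9258 = 5.15% / 0.9258 = 5.56%

5.56%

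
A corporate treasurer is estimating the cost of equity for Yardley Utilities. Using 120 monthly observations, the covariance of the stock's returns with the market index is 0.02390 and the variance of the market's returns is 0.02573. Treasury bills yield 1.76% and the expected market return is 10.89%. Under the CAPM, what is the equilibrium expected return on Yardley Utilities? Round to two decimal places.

β = Cov(R_i, R_m) / Var(R_m) = 0.02390 / 0.02573 = 0.9289
MRP = 10.89% − 1.76% = 9.13%
E(R) = R_f + β × MRP = 1.76% + 0.9289 × 9.13% = 10.24%

10.24%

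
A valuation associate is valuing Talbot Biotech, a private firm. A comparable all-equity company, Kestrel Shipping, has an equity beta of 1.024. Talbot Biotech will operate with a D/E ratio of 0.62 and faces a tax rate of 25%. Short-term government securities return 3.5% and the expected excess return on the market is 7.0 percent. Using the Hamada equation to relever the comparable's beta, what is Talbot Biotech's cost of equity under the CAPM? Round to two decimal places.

14.00%

β_L = β_U × [1 + (1 − t)(D/E)] = 1.024 × [1 + (1 − 0.25) × 0.62]
    = 1.024 × [1 + 0.75 × 0.62] = 1.024 × 1.4650 = 1.5002
E(R) = R_f + β_L × MRP = 3.5% + 1.5002 × 7.0% = 14.00%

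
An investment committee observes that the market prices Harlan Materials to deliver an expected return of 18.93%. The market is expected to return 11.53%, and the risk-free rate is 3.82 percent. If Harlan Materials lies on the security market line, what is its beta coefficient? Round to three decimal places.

MRP = 11.53% − 3.82% = 7.71%
β = (E(R) − R_f) / MRP = (18.93% − 3.82%) / 7.71% = 15.11% / 7.71% = 1.960

1.960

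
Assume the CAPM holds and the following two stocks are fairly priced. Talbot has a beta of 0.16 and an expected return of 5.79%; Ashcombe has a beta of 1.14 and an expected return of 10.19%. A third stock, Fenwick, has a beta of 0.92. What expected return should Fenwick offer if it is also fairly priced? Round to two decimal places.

9.20%

MRP (SML slope) = (10.19% − 5.79%) / (1.14 − 0.16) = 4.40% / 0.98 = 4.4898%
R_f (intercept) = 5.79% − 0.16 × 4.4898% = 5.0716%
E(R_Fenwick) = R_f + β × MRP = 5.0716% + 0.92 × 4.4898% = 9.20%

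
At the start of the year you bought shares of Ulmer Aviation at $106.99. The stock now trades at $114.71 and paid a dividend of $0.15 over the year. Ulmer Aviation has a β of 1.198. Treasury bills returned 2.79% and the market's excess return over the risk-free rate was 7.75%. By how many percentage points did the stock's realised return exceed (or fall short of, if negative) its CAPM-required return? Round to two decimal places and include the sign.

Realised HPR = (P1 + D1 − P0) / P0 = (114.71 + 0.15 − 106.99) / 106.99 = 7.87 / 106.99 = 7.3558%
CAPM required = R_f + β·MRP = 2.79% + 1.198 × 7.75% = 12.07450%
α = realised − required = 7.3558% − 12.07450% = -4.72%

-4.72%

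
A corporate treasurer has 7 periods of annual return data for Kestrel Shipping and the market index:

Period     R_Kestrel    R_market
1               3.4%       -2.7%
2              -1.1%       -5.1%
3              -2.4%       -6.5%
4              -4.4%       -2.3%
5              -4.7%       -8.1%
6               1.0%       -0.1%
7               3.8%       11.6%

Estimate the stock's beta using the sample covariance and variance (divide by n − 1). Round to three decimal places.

0.374

Mean R_i = (3.4 − 1.1 − 2.4 − 4.4 − 4.7 + 1.0 + 3.8) / 7 = -0.6286%
Mean R_m = (-2.7 − 5.1 − 6.5 − 2.3 − 8.1 − 0.1 + 11.6) / 7 = -1.8857%
Σ(R_i − R̄_i)(R_m − R̄_m) = 95.9029  ⇒  Cov = 95.9029 / 6 = 15.9838
Σ(R_m − R̄_m)² = 256.1286  ⇒  Var(R_m) = 256.1286 / 6 = 42.6881
β = Cov / Var(R_m) = 15.9838 / 42.6881 = 0.3744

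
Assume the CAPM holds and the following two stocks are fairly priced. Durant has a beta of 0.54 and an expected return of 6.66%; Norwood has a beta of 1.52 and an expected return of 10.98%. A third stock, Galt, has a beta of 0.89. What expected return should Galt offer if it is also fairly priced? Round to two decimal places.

MRP (SML slope) = (10.98% − 6.66%) / (1.52 − 0.54) = 4.32% / 0.98 = 4.4082%
R_f (intercept) = 6.66% − 0.54 × 4.4082% = 4.2796%
E(R_Galt) = R_f + β × MRP = 4.2796% + 0.89 × 4.4082% = 8.20%

8.20%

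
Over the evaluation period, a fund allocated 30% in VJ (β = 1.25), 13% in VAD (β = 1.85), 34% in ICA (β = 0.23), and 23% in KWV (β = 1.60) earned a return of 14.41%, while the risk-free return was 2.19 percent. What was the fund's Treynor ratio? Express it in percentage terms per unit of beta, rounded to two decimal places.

β_P = 0.30×1.25 + 0.13×1.85 + 0.34×0.23 + 0.23×1.60 = 1.0617
Treynor = (R_P − R_f) / β_P = (14.41% − 2.19%) / 1.0617 = 12.22% / 1.0617 = 11.51%

11.51%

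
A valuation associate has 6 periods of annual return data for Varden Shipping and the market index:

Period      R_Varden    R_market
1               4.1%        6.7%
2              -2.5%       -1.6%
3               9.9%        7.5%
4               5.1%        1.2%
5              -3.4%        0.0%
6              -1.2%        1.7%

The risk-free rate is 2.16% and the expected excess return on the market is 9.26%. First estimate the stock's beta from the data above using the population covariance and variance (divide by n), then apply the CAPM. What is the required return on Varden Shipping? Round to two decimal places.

12.89%

Mean R_i = (4.1 − 2.5 + 9.9 + 5.1 − 3.4 − 1.2) / 6 = 2.0000%
Mean R_m = (6.7 − 1.6 + 7.5 + 1.2 + 0.0 + 1.7) / 6 = 2.5833%
Σ(R_i − R̄_i)(R_m − R̄_m) = 78.8000  ⇒  Cov = 78.8000 / 6 = 13.1333
Σ(R_m − R̄_m)² = 67.9883  ⇒  Var(R_m) = 67.9883 / 6 = 11.3314
β = Cov / Var(R_m) = 13.1333 / 11.3314 = 1.1590
E(R) = R_f + β × MRP = 2.16% + 1.1590 × 9.26% = 12.89%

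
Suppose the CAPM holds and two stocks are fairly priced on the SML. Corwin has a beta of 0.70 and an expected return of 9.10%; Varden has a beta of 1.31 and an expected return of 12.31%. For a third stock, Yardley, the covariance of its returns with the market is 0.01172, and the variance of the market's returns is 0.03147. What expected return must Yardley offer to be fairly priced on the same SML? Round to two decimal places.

MRP = (12.31% − 9.10%) / (1.31 − 0.70) = 5.2623%
R_f = 9.10% − 0.70 × 5.2623% = 5.4164%
β_Yardley = Cov / Var(R_m) = 0.01172 / 0.03147 = 0.3724
E(R_Yardley) = R_f + β × MRP = 5.4164% + 0.3724 × 5.2623% = 7.38%

7.38%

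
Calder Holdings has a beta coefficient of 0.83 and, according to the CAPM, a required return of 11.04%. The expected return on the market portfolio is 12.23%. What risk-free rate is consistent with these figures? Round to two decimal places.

5.23%

E(R) = R_f + β(E(R_m) − R_f) = R_f(1 − β) + β·E(R_m)
11.04% = R_f × (1 − 0.83) + 0.83 × 12.23%
11.04% = R_f × 0.17 + 10.1509%
R_f = (11.04% − 10.1509%) / 0.17 = 5.23%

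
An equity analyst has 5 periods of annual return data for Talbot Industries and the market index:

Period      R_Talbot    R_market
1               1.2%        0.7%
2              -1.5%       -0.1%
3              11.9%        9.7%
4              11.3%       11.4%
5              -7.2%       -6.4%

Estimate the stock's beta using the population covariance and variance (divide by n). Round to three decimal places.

1.112

Mean R_i = (1.2 − 1.5 + 11.9 + 11.3 − 7.2) / 5 = 3.1400%
Mean R_m = (0.7 − 0.1 + 9.7 + 11.4 − 6.4) / 5 = 3.0600%
Σ(R_i − R̄_i)(R_m − R̄_m) = 243.2780  ⇒  Cov = 243.2780 / 5 = 48.6556
Σ(R_m − R̄_m)² = 218.6920  ⇒  Var(R_m) = 218.6920 / 5 = 43.7384
β = Cov / Var(R_m) = 48.6556 / 43.7384 = 1.1124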